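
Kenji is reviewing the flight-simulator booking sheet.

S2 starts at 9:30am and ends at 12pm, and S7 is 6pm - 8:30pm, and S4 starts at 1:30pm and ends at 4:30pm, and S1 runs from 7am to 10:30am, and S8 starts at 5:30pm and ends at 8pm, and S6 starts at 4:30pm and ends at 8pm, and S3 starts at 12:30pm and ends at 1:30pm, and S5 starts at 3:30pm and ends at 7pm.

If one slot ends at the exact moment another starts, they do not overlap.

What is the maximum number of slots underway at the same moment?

Sweep the timeline, counting +1 at each start and −1 at each end (ends before starts at a tie):
7am start S1 → 1
9:30am start S2 → 2
10:30am end S1 → 1
12pm end S2 → 0
12:30pm start S3 → 1
1:30pm end S3 → 0
1:30pm start S4 → 1
3:30pm start S5 → 2
4:30pm end S4 → 1
4:30pm start S6 → 2
5:30pm start S8 → 3
6pm start S7 → 4
7pm end S5 → 3
8pm end S6 → 2
8pm end S8 → 1
8:30pm end S7 → 0
Peak is 4, at 6pm (S5, S6, S7, S8).

4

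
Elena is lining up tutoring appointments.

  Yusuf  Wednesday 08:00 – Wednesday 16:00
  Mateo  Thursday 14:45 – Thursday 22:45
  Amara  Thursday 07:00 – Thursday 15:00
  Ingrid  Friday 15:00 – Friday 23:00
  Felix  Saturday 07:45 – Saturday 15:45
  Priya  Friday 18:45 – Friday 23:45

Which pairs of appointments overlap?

Amara & Mateo, Ingrid & Priya

Sorted by start: Yusuf, Amara, Mateo, Ingrid, Priya, Felix.
Amara starts after Yusuf ends, so nothing later overlaps Yusuf either.
Mateo starts before Amara ends → Amara and Mateo overlap.
Ingrid starts after Amara ends, so nothing later overlaps Amara either.
Ingrid starts after Mateo ends, so nothing later overlaps Mateo either.
Priya starts before Ingrid ends → Ingrid and Priya overlap.
Felix starts after Ingrid ends.
Felix starts after Priya ends.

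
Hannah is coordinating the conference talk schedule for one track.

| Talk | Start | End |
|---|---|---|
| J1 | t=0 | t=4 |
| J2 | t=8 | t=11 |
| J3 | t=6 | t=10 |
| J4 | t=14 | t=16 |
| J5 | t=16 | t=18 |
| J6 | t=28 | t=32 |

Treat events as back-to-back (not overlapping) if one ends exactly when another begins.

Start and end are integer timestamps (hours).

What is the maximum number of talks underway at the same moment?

2

Sort all start/end points and keep a running count:
t=0 start J1 → 1
t=4 end J1 → 0
t=6 start J3 → 1
t=8 start J2 → 2
t=10 end J3 → 1
t=11 end J2 → 0
t=14 start J4 → 1
t=16 end J4 → 0
t=16 start J5 → 1
t=18 end J5 → 0
t=28 start J6 → 1
t=32 end J6 → 0
Peak is 2, at t=8 (J2, J3).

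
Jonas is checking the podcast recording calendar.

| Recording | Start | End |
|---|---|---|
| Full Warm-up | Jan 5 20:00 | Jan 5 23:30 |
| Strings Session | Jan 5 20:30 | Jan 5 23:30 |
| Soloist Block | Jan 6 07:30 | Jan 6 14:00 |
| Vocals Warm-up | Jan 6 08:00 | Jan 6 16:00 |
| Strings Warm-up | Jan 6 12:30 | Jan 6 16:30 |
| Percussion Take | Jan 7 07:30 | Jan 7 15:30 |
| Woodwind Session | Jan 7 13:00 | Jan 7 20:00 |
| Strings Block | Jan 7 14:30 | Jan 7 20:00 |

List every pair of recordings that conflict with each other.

Sorted by start: Full Warm-up, Strings Session, Soloist Block, Vocals Warm-up, Strings Warm-up, Percussion Take, Woodwind Session, Strings Block.
Strings Session starts before Full Warm-up ends → Full Warm-up and Strings Session overlap.
Soloist Block starts after Full Warm-up ends, so Full Warm-up has no further overlaps.
Soloist Block starts after Strings Session ends, so Strings Session has no further overlaps.
Vocals Warm-up starts before Soloist Block ends → Soloist Block and Vocals Warm-up overlap.
Strings Warm-up starts before Soloist Block ends → Soloist Block and Strings Warm-up overlap.
Percussion Take starts after Soloist Block ends, so Soloist Block has no further overlaps.
Strings Warm-up starts before Vocals Warm-up ends → Vocals Warm-up and Strings Warm-up overlap.
Percussion Take starts after Vocals Warm-up ends, so Vocals Warm-up has no further overlaps.
Percussion Take starts after Strings Warm-up ends, so Strings Warm-up has no further overlaps.
Woodwind Session starts before Percussion Take ends → Percussion Take and Woodwind Session overlap.
Strings Block starts before Percussion Take ends → Percussion Take and Strings Block overlap.
Strings Block starts before Woodwind Session ends → Woodwind Session and Strings Block overlap.

Full Warm-up & Strings Session, Percussion Take & Strings Block, Percussion Take & Woodwind Session, Soloist Block & Strings Warm-up, Soloist Block & Vocals Warm-up, Strings Block & Woodwind Session, Strings Warm-up & Vocals Warm-up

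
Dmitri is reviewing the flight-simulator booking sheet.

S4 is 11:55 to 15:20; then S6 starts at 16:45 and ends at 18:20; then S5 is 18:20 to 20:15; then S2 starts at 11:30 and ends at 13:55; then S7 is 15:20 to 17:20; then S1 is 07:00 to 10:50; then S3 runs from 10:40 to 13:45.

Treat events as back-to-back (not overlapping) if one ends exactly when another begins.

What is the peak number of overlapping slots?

Sort all start/end points and keep a running count:
07:00 start S1 → 1
10:40 start S3 → 2
10:50 end S1 → 1
11:30 start S2 → 2
11:55 start S4 → 3
13:45 end S3 → 2
13:55 end S2 → 1
15:20 end S4 → 0
15:20 start S7 → 1
16:45 start S6 → 2
17:20 end S7 → 1
18:20 end S6 → 0
18:20 start S5 → 1
20:15 end S5 → 0
Peak is 3, at 11:55 (S2, S3, S4).

3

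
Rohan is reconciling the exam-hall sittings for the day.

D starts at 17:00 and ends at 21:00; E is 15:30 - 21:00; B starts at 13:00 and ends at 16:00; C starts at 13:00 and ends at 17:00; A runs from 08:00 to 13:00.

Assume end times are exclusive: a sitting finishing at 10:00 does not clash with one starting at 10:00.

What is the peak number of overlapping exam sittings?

3

Sweep the timeline, counting +1 at each start and −1 at each end (ends before starts at a tie):
08:00 start A → 1
13:00 end A → 0
13:00 start B → 1
13:00 start C → 2
15:30 start E → 3
16:00 end B → 2
17:00 end C → 1
17:00 start D → 2
21:00 end D → 1
21:00 end E → 0
Peak is 3, at 15:30 (B, C, E).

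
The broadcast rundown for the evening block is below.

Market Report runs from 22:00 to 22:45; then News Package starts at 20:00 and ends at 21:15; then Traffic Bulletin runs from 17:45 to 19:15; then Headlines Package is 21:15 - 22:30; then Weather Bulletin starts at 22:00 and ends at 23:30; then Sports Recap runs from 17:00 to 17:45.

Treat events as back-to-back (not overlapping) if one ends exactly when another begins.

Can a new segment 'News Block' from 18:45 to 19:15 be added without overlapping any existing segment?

Sports Recap: ends 17:45 at or before News Block starts 18:45 → clear.
Traffic Bulletin: starts 17:45 before News Block ends 19:15, and ends 19:15 after News Block starts 18:45 → overlap.
News Package: starts 20:00 at or after News Block ends 19:15 → clear.
Headlines Package: starts 21:15 at or after News Block ends 19:15 → clear.
Market Report: starts 22:00 at or after News Block ends 19:15 → clear.
Weather Bulletin: starts 22:00 at or after News Block ends 19:15 → clear.
News Block overlaps Traffic Bulletin.

No — it overlaps Traffic Bulletin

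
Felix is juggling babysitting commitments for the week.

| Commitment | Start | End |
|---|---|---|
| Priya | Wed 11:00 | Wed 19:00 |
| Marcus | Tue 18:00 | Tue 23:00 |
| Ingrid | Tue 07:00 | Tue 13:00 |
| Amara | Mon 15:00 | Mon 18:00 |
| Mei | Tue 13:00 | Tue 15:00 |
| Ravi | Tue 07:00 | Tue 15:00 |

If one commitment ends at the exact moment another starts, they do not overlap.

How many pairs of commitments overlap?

Check each pair: they overlap iff neither finishes before the other starts.
Sorted by start: Amara, Ravi, Ingrid, Mei, Marcus, Priya.
Ravi starts after Amara ends; Amara is clear from here.
Ingrid starts before Ravi ends → Ravi and Ingrid overlap.
Mei starts before Ravi ends → Ravi and Mei overlap.
Marcus starts after Ravi ends; Ravi is clear from here.
Mei starts exactly when Ingrid ends (back-to-back, no overlap); Ingrid is clear from here.
Marcus starts after Mei ends; Mei is clear from here.
Priya starts after Marcus ends.
Overlapping pairs: Ingrid & Ravi, Mei & Ravi — 2 in total.

2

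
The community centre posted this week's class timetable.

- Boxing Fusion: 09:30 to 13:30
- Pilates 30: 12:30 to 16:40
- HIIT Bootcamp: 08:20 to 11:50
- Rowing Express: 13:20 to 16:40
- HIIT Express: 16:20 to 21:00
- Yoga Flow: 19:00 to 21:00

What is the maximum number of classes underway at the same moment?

Sort all start/end points and keep a running count:
08:20 start HIIT Bootcamp → 1
09:30 start Boxing Fusion → 2
11:50 end HIIT Bootcamp → 1
12:30 start Pilates 30 → 2
13:20 start Rowing Express → 3
13:30 end Boxing Fusion → 2
16:20 start HIIT Express → 3
16:40 end Pilates 30 → 2
16:40 end Rowing Express → 1
19:00 start Yoga Flow → 2
21:00 end HIIT Express → 1
21:00 end Yoga Flow → 0
Peak is 3, at 13:20 (Boxing Fusion, Pilates 30, Rowing Express).

3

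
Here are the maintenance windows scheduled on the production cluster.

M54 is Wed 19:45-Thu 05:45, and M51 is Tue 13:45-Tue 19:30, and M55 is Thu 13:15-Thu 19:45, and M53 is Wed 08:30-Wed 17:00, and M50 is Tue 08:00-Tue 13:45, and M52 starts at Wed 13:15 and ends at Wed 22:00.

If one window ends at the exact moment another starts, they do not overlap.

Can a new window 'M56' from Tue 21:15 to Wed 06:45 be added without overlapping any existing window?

M50: ends Tue 13:45 at or before M56 starts Tue 21:15 → clear.
M51: ends Tue 19:30 at or before M56 starts Tue 21:15 → clear.
M53: starts Wed 08:30 at or after M56 ends Wed 06:45 → clear.
M52: starts Wed 13:15 at or after M56 ends Wed 06:45 → clear.
M54: starts Wed 19:45 at or after M56 ends Wed 06:45 → clear.
M55: starts Thu 13:15 at or after M56 ends Wed 06:45 → clear.

Yes — the slot is free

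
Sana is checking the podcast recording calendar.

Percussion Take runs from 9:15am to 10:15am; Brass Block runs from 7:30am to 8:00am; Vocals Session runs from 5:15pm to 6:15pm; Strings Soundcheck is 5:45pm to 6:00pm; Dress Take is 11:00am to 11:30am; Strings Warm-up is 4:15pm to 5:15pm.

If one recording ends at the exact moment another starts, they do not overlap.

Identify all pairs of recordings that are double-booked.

Strings Soundcheck & Vocals Session

Sorted by start: Brass Block, Percussion Take, Dress Take, Strings Warm-up, Vocals Session, Strings Soundcheck.
Percussion Take starts after Brass Block ends; Brass Block is clear from here.
Dress Take starts after Percussion Take ends; Percussion Take is clear from here.
Strings Warm-up starts after Dress Take ends; Dress Take is clear from here.
Vocals Session starts exactly when Strings Warm-up ends (back-to-back, no overlap); Strings Warm-up is clear from here.
Strings Soundcheck starts before Vocals Session ends → Vocals Session and Strings Soundcheck overlap.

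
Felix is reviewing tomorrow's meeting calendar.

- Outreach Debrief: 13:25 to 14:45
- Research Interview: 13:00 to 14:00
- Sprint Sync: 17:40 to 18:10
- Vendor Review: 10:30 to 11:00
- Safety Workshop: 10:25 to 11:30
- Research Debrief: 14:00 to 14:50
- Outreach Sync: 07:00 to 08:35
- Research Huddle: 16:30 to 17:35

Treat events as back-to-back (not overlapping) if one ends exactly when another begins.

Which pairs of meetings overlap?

Sorted by start: Outreach Sync, Safety Workshop, Vendor Review, Research Interview, Outreach Debrief, Research Debrief, Research Huddle, Sprint Sync.
Safety Workshop starts after Outreach Sync ends — done with Outreach Sync.
Vendor Review starts before Safety Workshop ends → Safety Workshop and Vendor Review overlap.
Research Interview starts after Safety Workshop ends — done with Safety Workshop.
Research Interview starts after Vendor Review ends — done with Vendor Review.
Outreach Debrief starts before Research Interview ends → Research Interview and Outreach Debrief overlap.
Research Debrief starts exactly when Research Interview ends (back-to-back, no overlap) — done with Research Interview.
Research Debrief starts before Outreach Debrief ends → Outreach Debrief and Research Debrief overlap.
Research Huddle starts after Outreach Debrief ends — done with Outreach Debrief.
Research Huddle starts after Research Debrief ends — done with Research Debrief.
Sprint Sync starts after Research Huddle ends.

Outreach Debrief & Research Debrief, Outreach Debrief & Research Interview, Safety Workshop & Vendor Review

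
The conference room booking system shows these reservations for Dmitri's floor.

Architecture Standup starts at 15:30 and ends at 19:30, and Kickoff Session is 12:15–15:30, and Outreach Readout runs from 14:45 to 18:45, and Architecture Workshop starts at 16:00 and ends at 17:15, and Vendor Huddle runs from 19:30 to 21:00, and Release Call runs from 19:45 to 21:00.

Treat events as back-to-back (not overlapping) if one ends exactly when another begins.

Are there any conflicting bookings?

Sorted by start: Kickoff Session, Outreach Readout, Architecture Standup, Architecture Workshop, Vendor Huddle, Release Call.
Outreach Readout starts before Kickoff Session ends → Kickoff Session and Outreach Readout overlap.
That's a conflict, so the schedule is not conflict-free.

Yes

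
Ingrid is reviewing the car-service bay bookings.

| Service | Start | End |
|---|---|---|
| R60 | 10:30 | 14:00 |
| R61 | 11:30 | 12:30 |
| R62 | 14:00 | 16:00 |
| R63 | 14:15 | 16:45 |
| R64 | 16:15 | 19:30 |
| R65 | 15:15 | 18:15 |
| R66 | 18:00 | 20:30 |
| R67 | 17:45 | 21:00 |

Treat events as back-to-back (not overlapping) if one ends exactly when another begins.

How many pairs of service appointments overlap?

11

Sorted by start: R60, R61, R62, R63, R65, R64, R67, R66.
R61 starts before R60 ends → R60 and R61 overlap.
R62 starts exactly when R60 ends (back-to-back, no overlap), so R60 has no further overlaps.
R62 starts after R61 ends, so R61 has no further overlaps.
R63 starts before R62 ends → R62 and R63 overlap.
R65 starts before R62 ends → R62 and R65 overlap.
R64 starts after R62 ends, so R62 has no further overlaps.
R65 starts before R63 ends → R63 and R65 overlap.
R64 starts before R63 ends → R63 and R64 overlap.
R67 starts after R63 ends, so R63 has no further overlaps.
R64 starts before R65 ends → R65 and R64 overlap.
R67 starts before R65 ends → R65 and R67 overlap.
R66 starts before R65 ends → R65 and R66 overlap.
R67 starts before R64 ends → R64 and R67 overlap.
R66 starts before R64 ends → R64 and R66 overlap.
R66 starts before R67 ends → R67 and R66 overlap.
Overlapping pairs: R60 & R61, R62 & R63, R62 & R65, R63 & R64, R63 & R65, R64 & R65, R64 & R66, R64 & R67, R65 & R66, R65 & R67, R66 & R67 — 11 in total.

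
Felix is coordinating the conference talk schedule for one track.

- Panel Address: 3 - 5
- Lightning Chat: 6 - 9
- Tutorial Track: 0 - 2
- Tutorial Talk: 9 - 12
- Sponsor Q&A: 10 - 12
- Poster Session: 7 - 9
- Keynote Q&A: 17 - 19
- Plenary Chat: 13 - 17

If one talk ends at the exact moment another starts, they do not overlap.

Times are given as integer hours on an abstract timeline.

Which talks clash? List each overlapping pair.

Sorted by start: Tutorial Track, Panel Address, Lightning Chat, Poster Session, Tutorial Talk, Sponsor Q&A, Plenary Chat, Keynote Q&A.
Panel Address starts after Tutorial Track ends — done with Tutorial Track.
Lightning Chat starts after Panel Address ends — done with Panel Address.
Poster Session starts before Lightning Chat ends → Lightning Chat and Poster Session overlap.
Tutorial Talk starts exactly when Lightning Chat ends (back-to-back, no overlap) — done with Lightning Chat.
Tutorial Talk starts exactly when Poster Session ends (back-to-back, no overlap) — done with Poster Session.
Sponsor Q&A starts before Tutorial Talk ends → Tutorial Talk and Sponsor Q&A overlap.
Plenary Chat starts after Tutorial Talk ends — done with Tutorial Talk.
Plenary Chat starts after Sponsor Q&A ends — done with Sponsor Q&A.
Keynote Q&A starts exactly when Plenary Chat ends (back-to-back, no overlap).

Lightning Chat & Poster Session, Sponsor Q&A & Tutorial Talk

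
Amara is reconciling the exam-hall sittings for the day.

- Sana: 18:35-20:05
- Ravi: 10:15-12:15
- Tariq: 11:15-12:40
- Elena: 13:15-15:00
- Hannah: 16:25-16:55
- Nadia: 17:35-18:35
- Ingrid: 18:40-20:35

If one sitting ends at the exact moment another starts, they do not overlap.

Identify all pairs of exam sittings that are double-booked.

Ingrid & Sana, Ravi & Tariq

Sorted by start: Ravi, Tariq, Elena, Hannah, Nadia, Sana, Ingrid.
Tariq starts before Ravi ends → Ravi and Tariq overlap.
Elena starts after Ravi ends — done with Ravi.
Elena starts after Tariq ends — done with Tariq.
Hannah starts after Elena ends — done with Elena.
Nadia starts after Hannah ends — done with Hannah.
Sana starts exactly when Nadia ends (back-to-back, no overlap) — done with Nadia.
Ingrid starts before Sana ends → Sana and Ingrid overlap.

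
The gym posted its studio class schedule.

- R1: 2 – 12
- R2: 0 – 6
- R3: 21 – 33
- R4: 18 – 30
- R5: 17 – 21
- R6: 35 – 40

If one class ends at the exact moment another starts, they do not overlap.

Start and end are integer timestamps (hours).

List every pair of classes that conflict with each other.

R1 & R2, R3 & R4, R4 & R5

Check each pair: they overlap iff neither finishes before the other starts.
Sorted by start: R2, R1, R5, R4, R3, R6.
R1 starts before R2 ends → R2 and R1 overlap.
R5 starts after R2 ends, so nothing later overlaps R2 either.
R5 starts after R1 ends, so nothing later overlaps R1 either.
R4 starts before R5 ends → R5 and R4 overlap.
R3 starts exactly when R5 ends (back-to-back, no overlap), so nothing later overlaps R5 either.
R3 starts before R4 ends → R4 and R3 overlap.
R6 starts after R4 ends.
R6 starts after R3 ends.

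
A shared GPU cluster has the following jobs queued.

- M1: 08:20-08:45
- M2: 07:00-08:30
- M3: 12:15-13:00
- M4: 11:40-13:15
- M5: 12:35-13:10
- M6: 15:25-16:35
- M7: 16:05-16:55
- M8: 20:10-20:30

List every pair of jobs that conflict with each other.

Sorted by start: M2, M1, M4, M3, M5, M6, M7, M8.
M1 starts before M2 ends → M2 and M1 overlap.
M4 starts after M2 ends; M2 is clear from here.
M4 starts after M1 ends; M1 is clear from here.
M3 starts before M4 ends → M4 and M3 overlap.
M5 starts before M4 ends → M4 and M5 overlap.
M6 starts after M4 ends; M4 is clear from here.
M5 starts before M3 ends → M3 and M5 overlap.
M6 starts after M3 ends; M3 is clear from here.
M6 starts after M5 ends; M5 is clear from here.
M7 starts before M6 ends → M6 and M7 overlap.
M8 starts after M6 ends.
M8 starts after M7 ends.

M1 & M2, M3 & M4, M3 & M5, M4 & M5, M6 & M7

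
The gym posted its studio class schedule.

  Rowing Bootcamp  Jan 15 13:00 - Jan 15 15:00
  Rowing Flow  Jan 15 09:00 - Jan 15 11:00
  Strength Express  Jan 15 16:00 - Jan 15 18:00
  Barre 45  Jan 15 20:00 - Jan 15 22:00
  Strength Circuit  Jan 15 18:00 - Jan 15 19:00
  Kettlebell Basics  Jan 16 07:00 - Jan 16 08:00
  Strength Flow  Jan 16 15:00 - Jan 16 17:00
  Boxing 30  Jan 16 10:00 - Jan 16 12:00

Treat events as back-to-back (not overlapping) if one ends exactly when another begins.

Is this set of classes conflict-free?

Two intervals overlap when each starts before the other ends.
Sorted by start: Rowing Flow, Rowing Bootcamp, Strength Express, Strength Circuit, Barre 45, Kettlebell Basics, Boxing 30, Strength Flow.
Rowing Bootcamp starts after Rowing Flow ends, so nothing later overlaps Rowing Flow either.
Strength Express starts after Rowing Bootcamp ends, so nothing later overlaps Rowing Bootcamp either.
Strength Circuit starts exactly when Strength Express ends (back-to-back, no overlap), so nothing later overlaps Strength Express either.
Barre 45 starts after Strength Circuit ends, so nothing later overlaps Strength Circuit either.
Kettlebell Basics starts after Barre 45 ends, so nothing later overlaps Barre 45 either.
Boxing 30 starts after Kettlebell Basics ends, so nothing later overlaps Kettlebell Basics either.
Strength Flow starts after Boxing 30 ends.
Every pair is clear; the schedule has no overlaps.

Yes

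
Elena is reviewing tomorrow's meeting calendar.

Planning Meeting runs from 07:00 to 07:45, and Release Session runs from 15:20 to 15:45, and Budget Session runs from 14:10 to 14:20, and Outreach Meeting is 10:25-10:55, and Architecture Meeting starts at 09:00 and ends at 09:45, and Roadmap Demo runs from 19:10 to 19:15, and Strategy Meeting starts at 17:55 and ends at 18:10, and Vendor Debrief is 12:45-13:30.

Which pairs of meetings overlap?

no overlapping pairs

Sorted by start: Planning Meeting, Architecture Meeting, Outreach Meeting, Vendor Debrief, Budget Session, Release Session, Strategy Meeting, Roadmap Demo.
Architecture Meeting starts after Planning Meeting ends; Planning Meeting is clear from here.
Outreach Meeting starts after Architecture Meeting ends; Architecture Meeting is clear from here.
Vendor Debrief starts after Outreach Meeting ends; Outreach Meeting is clear from here.
Budget Session starts after Vendor Debrief ends; Vendor Debrief is clear from here.
Release Session starts after Budget Session ends; Budget Session is clear from here.
Strategy Meeting starts after Release Session ends; Release Session is clear from here.
Roadmap Demo starts after Strategy Meeting ends.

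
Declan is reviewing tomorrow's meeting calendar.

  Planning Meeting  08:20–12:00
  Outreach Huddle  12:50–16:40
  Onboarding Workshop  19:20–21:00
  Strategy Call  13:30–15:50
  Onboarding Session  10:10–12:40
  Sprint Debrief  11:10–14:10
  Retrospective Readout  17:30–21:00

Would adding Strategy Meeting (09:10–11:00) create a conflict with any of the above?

Planning Meeting: starts 08:20 before Strategy Meeting ends 11:00, and ends 12:00 after Strategy Meeting starts 09:10 → overlap.
Onboarding Session: starts 10:10 before Strategy Meeting ends 11:00, and ends 12:40 after Strategy Meeting starts 09:10 → overlap.
Sprint Debrief: starts 11:10 at or after Strategy Meeting ends 11:00 → clear.
Outreach Huddle: starts 12:50 at or after Strategy Meeting ends 11:00 → clear.
Strategy Call: starts 13:30 at or after Strategy Meeting ends 11:00 → clear.
Retrospective Readout: starts 17:30 at or after Strategy Meeting ends 11:00 → clear.
Onboarding Workshop: starts 19:20 at or after Strategy Meeting ends 11:00 → clear.
Strategy Meeting overlaps Onboarding Session, Planning Meeting.

Yes — it overlaps Onboarding Session, Planning Meeting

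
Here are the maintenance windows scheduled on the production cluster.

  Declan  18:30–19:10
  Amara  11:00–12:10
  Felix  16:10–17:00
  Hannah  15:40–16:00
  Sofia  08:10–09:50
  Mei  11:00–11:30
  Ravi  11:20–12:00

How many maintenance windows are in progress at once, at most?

Sort all start/end points and keep a running count:
08:10 start Sofia → 1
09:50 end Sofia → 0
11:00 start Amara → 1
11:00 start Mei → 2
11:20 start Ravi → 3
11:30 end Mei → 2
12:00 end Ravi → 1
12:10 end Amara → 0
15:40 start Hannah → 1
16:00 end Hannah → 0
16:10 start Felix → 1
17:00 end Felix → 0
18:30 start Declan → 1
19:10 end Declan → 0
Peak is 3, at 11:20 (Amara, Mei, Ravi).

3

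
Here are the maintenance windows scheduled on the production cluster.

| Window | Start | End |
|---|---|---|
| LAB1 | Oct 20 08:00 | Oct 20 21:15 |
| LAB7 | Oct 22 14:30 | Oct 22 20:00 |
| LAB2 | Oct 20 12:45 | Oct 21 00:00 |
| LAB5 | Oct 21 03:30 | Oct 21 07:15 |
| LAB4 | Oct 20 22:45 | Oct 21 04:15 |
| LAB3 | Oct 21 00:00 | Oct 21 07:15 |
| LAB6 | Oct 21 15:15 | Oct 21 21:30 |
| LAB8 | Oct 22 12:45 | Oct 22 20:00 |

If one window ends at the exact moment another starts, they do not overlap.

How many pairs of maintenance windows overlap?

6

Sorted by start: LAB1, LAB2, LAB4, LAB3, LAB5, LAB6, LAB8, LAB7.
LAB2 starts before LAB1 ends → LAB1 and LAB2 overlap.
LAB4 starts after LAB1 ends — done with LAB1.
LAB4 starts before LAB2 ends → LAB2 and LAB4 overlap.
LAB3 starts exactly when LAB2 ends (back-to-back, no overlap) — done with LAB2.
LAB3 starts before LAB4 ends → LAB4 and LAB3 overlap.
LAB5 starts before LAB4 ends → LAB4 and LAB5 overlap.
LAB6 starts after LAB4 ends — done with LAB4.
LAB5 starts before LAB3 ends → LAB3 and LAB5 overlap.
LAB6 starts after LAB3 ends — done with LAB3.
LAB6 starts after LAB5 ends — done with LAB5.
LAB8 starts after LAB6 ends — done with LAB6.
LAB7 starts before LAB8 ends → LAB8 and LAB7 overlap.
Overlapping pairs: LAB1 & LAB2, LAB2 & LAB4, LAB3 & LAB4, LAB3 & LAB5, LAB4 & LAB5, LAB7 & LAB8 — 6 in total.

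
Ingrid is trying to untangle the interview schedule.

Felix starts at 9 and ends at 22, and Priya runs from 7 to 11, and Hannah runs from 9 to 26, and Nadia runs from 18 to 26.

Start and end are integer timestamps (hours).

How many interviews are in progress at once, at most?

Walk through starts and ends in time order (an end at T is processed before a start at T):
7 start Priya → 1
9 start Felix → 2
9 start Hannah → 3
11 end Priya → 2
18 start Nadia → 3
22 end Felix → 2
26 end Hannah → 1
26 end Nadia → 0
Peak is 3, at 9 (Felix, Hannah, Priya).

3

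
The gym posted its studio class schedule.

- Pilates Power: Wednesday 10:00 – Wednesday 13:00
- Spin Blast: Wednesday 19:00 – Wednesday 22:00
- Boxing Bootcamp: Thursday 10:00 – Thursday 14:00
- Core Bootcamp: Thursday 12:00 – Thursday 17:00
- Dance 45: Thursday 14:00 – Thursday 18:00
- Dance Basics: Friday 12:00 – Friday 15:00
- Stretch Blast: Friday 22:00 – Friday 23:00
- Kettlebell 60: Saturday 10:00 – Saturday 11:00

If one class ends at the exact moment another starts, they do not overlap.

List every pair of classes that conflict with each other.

Sorted by start: Pilates Power, Spin Blast, Boxing Bootcamp, Core Bootcamp, Dance 45, Dance Basics, Stretch Blast, Kettlebell 60.
Spin Blast starts after Pilates Power ends — done with Pilates Power.
Boxing Bootcamp starts after Spin Blast ends — done with Spin Blast.
Core Bootcamp starts before Boxing Bootcamp ends → Boxing Bootcamp and Core Bootcamp overlap.
Dance 45 starts exactly when Boxing Bootcamp ends (back-to-back, no overlap) — done with Boxing Bootcamp.
Dance 45 starts before Core Bootcamp ends → Core Bootcamp and Dance 45 overlap.
Dance Basics starts after Core Bootcamp ends — done with Core Bootcamp.
Dance Basics starts after Dance 45 ends — done with Dance 45.
Stretch Blast starts after Dance Basics ends — done with Dance Basics.
Kettlebell 60 starts after Stretch Blast ends.

Boxing Bootcamp & Core Bootcamp, Core Bootcamp & Dance 45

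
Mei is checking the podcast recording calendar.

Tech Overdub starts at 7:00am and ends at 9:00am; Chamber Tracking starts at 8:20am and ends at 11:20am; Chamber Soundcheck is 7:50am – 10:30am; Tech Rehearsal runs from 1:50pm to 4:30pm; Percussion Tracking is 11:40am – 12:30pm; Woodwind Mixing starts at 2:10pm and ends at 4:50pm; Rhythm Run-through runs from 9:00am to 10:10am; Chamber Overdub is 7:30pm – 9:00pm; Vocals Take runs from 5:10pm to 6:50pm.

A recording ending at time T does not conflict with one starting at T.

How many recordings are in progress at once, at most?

Sort all start/end points and keep a running count:
7:00am start Tech Overdub → 1
7:50am start Chamber Soundcheck → 2
8:20am start Chamber Tracking → 3
9:00am end Tech Overdub → 2
9:00am start Rhythm Run-through → 3
10:10am end Rhythm Run-through → 2
10:30am end Chamber Soundcheck → 1
11:20am end Chamber Tracking → 0
11:40am start Percussion Tracking → 1
12:30pm end Percussion Tracking → 0
1:50pm start Tech Rehearsal → 1
2:10pm start Woodwind Mixing → 2
4:30pm end Tech Rehearsal → 1
4:50pm end Woodwind Mixing → 0
5:10pm start Vocals Take → 1
6:50pm end Vocals Take → 0
7:30pm start Chamber Overdub → 1
9:00pm end Chamber Overdub → 0
Peak is 3, at 8:20am (Chamber Soundcheck, Chamber Tracking, Tech Overdub).

3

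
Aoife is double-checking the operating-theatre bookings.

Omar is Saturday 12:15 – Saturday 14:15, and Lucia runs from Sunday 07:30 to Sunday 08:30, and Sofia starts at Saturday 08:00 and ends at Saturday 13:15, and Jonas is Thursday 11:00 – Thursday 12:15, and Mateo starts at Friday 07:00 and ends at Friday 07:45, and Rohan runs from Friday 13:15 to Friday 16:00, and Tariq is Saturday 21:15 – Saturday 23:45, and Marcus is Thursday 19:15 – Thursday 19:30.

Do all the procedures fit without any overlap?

Two intervals overlap when each starts before the other ends.
Sorted by start: Jonas, Marcus, Mateo, Rohan, Sofia, Omar, Tariq, Lucia.
Marcus starts after Jonas ends, so nothing later overlaps Jonas either.
Mateo starts after Marcus ends, so nothing later overlaps Marcus either.
Rohan starts after Mateo ends, so nothing later overlaps Mateo either.
Sofia starts after Rohan ends, so nothing later overlaps Rohan either.
Omar starts before Sofia ends → Sofia and Omar overlap.
That's a conflict, so the schedule is not conflict-free.

No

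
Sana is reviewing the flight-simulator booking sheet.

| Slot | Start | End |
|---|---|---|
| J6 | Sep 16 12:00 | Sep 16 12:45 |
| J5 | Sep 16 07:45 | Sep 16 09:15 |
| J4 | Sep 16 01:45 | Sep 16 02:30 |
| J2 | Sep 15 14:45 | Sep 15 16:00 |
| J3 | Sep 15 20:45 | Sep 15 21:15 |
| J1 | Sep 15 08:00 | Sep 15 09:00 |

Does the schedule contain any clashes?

No

Check each pair: they overlap iff neither finishes before the other starts.
Sorted by start: J1, J2, J3, J4, J5, J6.
J2 starts after J1 ends, so nothing later overlaps J1 either.
J3 starts after J2 ends, so nothing later overlaps J2 either.
J4 starts after J3 ends, so nothing later overlaps J3 either.
J5 starts after J4 ends, so nothing later overlaps J4 either.
J6 starts after J5 ends.
Every pair is clear; the schedule has no overlaps.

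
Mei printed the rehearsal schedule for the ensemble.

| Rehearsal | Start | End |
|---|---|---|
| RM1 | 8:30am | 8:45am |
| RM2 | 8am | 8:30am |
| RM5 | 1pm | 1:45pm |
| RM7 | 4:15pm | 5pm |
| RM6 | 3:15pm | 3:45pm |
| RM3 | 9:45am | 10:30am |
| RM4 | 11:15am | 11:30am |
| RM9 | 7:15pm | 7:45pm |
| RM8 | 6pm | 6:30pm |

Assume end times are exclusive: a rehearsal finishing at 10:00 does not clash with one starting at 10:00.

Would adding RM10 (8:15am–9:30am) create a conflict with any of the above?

RM2: starts 8am before RM10 ends 9:30am, and ends 8:30am after RM10 starts 8:15am → overlap.
RM1: starts 8:30am before RM10 ends 9:30am, and ends 8:45am after RM10 starts 8:15am → overlap.
RM3: starts 9:45am at or after RM10 ends 9:30am → clear.
RM4: starts 11:15am at or after RM10 ends 9:30am → clear.
RM5: starts 1pm at or after RM10 ends 9:30am → clear.
RM6: starts 3:15pm at or after RM10 ends 9:30am → clear.
RM7: starts 4:15pm at or after RM10 ends 9:30am → clear.
RM8: starts 6pm at or after RM10 ends 9:30am → clear.
RM9: starts 7:15pm at or after RM10 ends 9:30am → clear.
RM10 overlaps RM1, RM2.

Yes — it overlaps RM1, RM2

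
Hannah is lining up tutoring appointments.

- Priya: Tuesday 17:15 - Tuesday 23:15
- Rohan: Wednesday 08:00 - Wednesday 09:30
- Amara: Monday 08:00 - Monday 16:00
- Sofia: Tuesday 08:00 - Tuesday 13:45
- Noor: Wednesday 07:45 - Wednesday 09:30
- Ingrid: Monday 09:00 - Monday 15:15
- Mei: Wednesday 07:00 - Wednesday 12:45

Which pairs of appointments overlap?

Amara & Ingrid, Mei & Noor, Mei & Rohan, Noor & Rohan

Sorted by start: Amara, Ingrid, Sofia, Priya, Mei, Noor, Rohan.
Ingrid starts before Amara ends → Amara and Ingrid overlap.
Sofia starts after Amara ends — done with Amara.
Sofia starts after Ingrid ends — done with Ingrid.
Priya starts after Sofia ends — done with Sofia.
Mei starts after Priya ends — done with Priya.
Noor starts before Mei ends → Mei and Noor overlap.
Rohan starts before Mei ends → Mei and Rohan overlap.
Rohan starts before Noor ends → Noor and Rohan overlap.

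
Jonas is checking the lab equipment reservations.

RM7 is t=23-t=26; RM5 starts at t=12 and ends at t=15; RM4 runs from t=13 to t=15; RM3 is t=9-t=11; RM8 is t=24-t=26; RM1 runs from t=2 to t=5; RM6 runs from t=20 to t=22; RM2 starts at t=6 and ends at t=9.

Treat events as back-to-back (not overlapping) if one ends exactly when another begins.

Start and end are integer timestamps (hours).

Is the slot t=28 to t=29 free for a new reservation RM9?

Yes — the slot is free

RM1: ends t=5 at or before RM9 starts t=28 → clear.
RM2: ends t=9 at or before RM9 starts t=28 → clear.
RM3: ends t=11 at or before RM9 starts t=28 → clear.
RM5: ends t=15 at or before RM9 starts t=28 → clear.
RM4: ends t=15 at or before RM9 starts t=28 → clear.
RM6: ends t=22 at or before RM9 starts t=28 → clear.
RM7: ends t=26 at or before RM9 starts t=28 → clear.
RM8: ends t=26 at or before RM9 starts t=28 → clear.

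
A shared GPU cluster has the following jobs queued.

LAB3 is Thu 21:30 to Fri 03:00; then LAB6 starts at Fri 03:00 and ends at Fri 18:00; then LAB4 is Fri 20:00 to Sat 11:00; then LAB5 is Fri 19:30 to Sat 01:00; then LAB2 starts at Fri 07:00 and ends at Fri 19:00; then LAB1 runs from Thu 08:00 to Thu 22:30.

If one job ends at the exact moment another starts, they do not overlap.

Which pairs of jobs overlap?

LAB1 & LAB3, LAB2 & LAB6, LAB4 & LAB5

Check each pair: they overlap iff neither finishes before the other starts.
Sorted by start: LAB1, LAB3, LAB6, LAB2, LAB5, LAB4.
LAB3 starts before LAB1 ends → LAB1 and LAB3 overlap.
LAB6 starts after LAB1 ends, so LAB1 has no further overlaps.
LAB6 starts exactly when LAB3 ends (back-to-back, no overlap), so LAB3 has no further overlaps.
LAB2 starts before LAB6 ends → LAB6 and LAB2 overlap.
LAB5 starts after LAB6 ends, so LAB6 has no further overlaps.
LAB5 starts after LAB2 ends, so LAB2 has no further overlaps.
LAB4 starts before LAB5 ends → LAB5 and LAB4 overlap.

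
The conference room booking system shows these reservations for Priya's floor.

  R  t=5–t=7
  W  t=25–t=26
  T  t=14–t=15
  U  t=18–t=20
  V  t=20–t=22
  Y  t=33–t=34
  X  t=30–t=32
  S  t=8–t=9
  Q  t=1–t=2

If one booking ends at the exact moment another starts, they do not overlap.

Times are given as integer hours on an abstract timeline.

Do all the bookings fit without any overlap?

Yes

Sorted by start: Q, R, S, T, U, V, W, X, Y.
R starts after Q ends, so Q has no further overlaps.
S starts after R ends, so R has no further overlaps.
T starts after S ends, so S has no further overlaps.
U starts after T ends, so T has no further overlaps.
V starts exactly when U ends (back-to-back, no overlap), so U has no further overlaps.
W starts after V ends, so V has no further overlaps.
X starts after W ends, so W has no further overlaps.
Y starts after X ends.
Every pair is clear; the schedule has no overlaps.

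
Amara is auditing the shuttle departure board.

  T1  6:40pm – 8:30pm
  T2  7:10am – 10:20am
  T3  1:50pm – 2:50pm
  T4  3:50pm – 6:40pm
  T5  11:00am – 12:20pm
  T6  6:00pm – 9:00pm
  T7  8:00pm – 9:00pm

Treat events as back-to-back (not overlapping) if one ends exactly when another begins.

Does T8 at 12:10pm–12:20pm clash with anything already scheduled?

T2: ends 10:20am at or before T8 starts 12:10pm → clear.
T5: starts 11:00am before T8 ends 12:20pm, and ends 12:20pm after T8 starts 12:10pm → overlap.
T3: starts 1:50pm at or after T8 ends 12:20pm → clear.
T4: starts 3:50pm at or after T8 ends 12:20pm → clear.
T6: starts 6:00pm at or after T8 ends 12:20pm → clear.
T1: starts 6:40pm at or after T8 ends 12:20pm → clear.
T7: starts 8:00pm at or after T8 ends 12:20pm → clear.
T8 overlaps T5.

Yes — it overlaps T5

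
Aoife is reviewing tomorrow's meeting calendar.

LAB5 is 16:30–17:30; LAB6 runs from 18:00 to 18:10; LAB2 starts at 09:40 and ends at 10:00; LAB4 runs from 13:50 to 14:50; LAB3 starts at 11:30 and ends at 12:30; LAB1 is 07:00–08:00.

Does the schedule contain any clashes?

No

Two intervals overlap when each starts before the other ends.
Sorted by start: LAB1, LAB2, LAB3, LAB4, LAB5, LAB6.
LAB2 starts after LAB1 ends — done with LAB1.
LAB3 starts after LAB2 ends — done with LAB2.
LAB4 starts after LAB3 ends — done with LAB3.
LAB5 starts after LAB4 ends — done with LAB4.
LAB6 starts after LAB5 ends.
Every pair is clear; the schedule has no overlaps.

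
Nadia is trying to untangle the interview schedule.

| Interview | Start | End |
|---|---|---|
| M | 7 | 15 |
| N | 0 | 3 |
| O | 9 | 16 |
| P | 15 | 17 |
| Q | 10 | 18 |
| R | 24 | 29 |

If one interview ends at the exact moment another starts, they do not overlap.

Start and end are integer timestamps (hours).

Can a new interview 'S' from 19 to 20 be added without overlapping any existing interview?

Yes — the slot is free

N: ends 3 at or before S starts 19 → clear.
M: ends 15 at or before S starts 19 → clear.
O: ends 16 at or before S starts 19 → clear.
Q: ends 18 at or before S starts 19 → clear.
P: ends 17 at or before S starts 19 → clear.
R: starts 24 at or after S ends 20 → clear.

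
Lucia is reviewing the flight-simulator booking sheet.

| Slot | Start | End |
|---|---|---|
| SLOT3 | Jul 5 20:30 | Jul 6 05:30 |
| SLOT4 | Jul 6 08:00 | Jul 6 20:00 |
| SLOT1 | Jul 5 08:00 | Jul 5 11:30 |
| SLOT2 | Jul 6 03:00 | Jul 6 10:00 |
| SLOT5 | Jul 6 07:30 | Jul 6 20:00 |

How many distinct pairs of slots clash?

Sorted by start: SLOT1, SLOT3, SLOT2, SLOT5, SLOT4.
SLOT3 starts after SLOT1 ends; SLOT1 is clear from here.
SLOT2 starts before SLOT3 ends → SLOT3 and SLOT2 overlap.
SLOT5 starts after SLOT3 ends; SLOT3 is clear from here.
SLOT5 starts before SLOT2 ends → SLOT2 and SLOT5 overlap.
SLOT4 starts before SLOT2 ends → SLOT2 and SLOT4 overlap.
SLOT4 starts before SLOT5 ends → SLOT5 and SLOT4 overlap.
Overlapping pairs: SLOT2 & SLOT3, SLOT2 & SLOT4, SLOT2 & SLOT5, SLOT4 & SLOT5 — 4 in total.

4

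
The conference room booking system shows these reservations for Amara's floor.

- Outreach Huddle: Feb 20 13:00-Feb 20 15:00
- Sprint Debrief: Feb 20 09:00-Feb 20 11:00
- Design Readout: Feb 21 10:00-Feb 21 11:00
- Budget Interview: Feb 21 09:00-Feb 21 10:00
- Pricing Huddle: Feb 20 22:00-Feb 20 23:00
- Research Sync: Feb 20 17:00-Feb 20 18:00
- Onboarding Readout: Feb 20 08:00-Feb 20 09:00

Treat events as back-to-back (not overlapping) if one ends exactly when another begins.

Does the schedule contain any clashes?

Sorted by start: Onboarding Readout, Sprint Debrief, Outreach Huddle, Research Sync, Pricing Huddle, Budget Interview, Design Readout.
Sprint Debrief starts exactly when Onboarding Readout ends (back-to-back, no overlap); Onboarding Readout is clear from here.
Outreach Huddle starts after Sprint Debrief ends; Sprint Debrief is clear from here.
Research Sync starts after Outreach Huddle ends; Outreach Huddle is clear from here.
Pricing Huddle starts after Research Sync ends; Research Sync is clear from here.
Budget Interview starts after Pricing Huddle ends; Pricing Huddle is clear from here.
Design Readout starts exactly when Budget Interview ends (back-to-back, no overlap).
Every pair is clear; the schedule has no overlaps.

No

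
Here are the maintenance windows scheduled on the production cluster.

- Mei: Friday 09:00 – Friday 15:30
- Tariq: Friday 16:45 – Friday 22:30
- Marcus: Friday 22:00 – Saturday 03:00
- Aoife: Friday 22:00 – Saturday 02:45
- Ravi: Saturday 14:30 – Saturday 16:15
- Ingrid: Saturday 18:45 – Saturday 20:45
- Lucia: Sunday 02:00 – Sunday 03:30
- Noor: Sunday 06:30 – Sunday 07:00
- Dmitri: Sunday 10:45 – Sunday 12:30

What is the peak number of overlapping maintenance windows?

3

Sweep the timeline, counting +1 at each start and −1 at each end (ends before starts at a tie):
Friday 09:00 start Mei → 1
Friday 15:30 end Mei → 0
Friday 16:45 start Tariq → 1
Friday 22:00 start Aoife → 2
Friday 22:00 start Marcus → 3
Friday 22:30 end Tariq → 2
Saturday 02:45 end Aoife → 1
Saturday 03:00 end Marcus → 0
Saturday 14:30 start Ravi → 1
Saturday 16:15 end Ravi → 0
Saturday 18:45 start Ingrid → 1
Saturday 20:45 end Ingrid → 0
Sunday 02:00 start Lucia → 1
Sunday 03:30 end Lucia → 0
Sunday 06:30 start Noor → 1
Sunday 07:00 end Noor → 0
Sunday 10:45 start Dmitri → 1
Sunday 12:30 end Dmitri → 0
Peak is 3, at Friday 22:00 (Aoife, Marcus, Tariq).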